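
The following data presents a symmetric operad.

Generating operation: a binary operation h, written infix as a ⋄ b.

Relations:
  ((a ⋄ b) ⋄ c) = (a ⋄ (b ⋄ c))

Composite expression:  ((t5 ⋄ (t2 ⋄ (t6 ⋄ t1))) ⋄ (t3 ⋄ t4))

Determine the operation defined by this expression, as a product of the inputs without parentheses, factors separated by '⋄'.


t5 ⋄ t2 ⋄ t6 ⋄ t1 ⋄ t3 ⋄ t4

Associativity of h dissolves the nesting; only the t-input order survives.
(t6 ⋄ t1) linearizes to t6 ⋄ t1
(t2 ⋄ (t6 ⋄ t1)) linearizes to t2 ⋄ t6 ⋄ t1
(t5 ⋄ (t2 ⋄ (t6 ⋄ t1))) linearizes to t5 ⋄ t2 ⋄ t6 ⋄ t1
(t3 ⋄ t4) linearizes to t3 ⋄ t4
((t5 ⋄ (t2 ⋄ (t6 ⋄ t1))) ⋄ (t3 ⋄ t4)) linearizes to t5 ⋄ t2 ⋄ t6 ⋄ t1 ⋄ t3 ⋄ t4


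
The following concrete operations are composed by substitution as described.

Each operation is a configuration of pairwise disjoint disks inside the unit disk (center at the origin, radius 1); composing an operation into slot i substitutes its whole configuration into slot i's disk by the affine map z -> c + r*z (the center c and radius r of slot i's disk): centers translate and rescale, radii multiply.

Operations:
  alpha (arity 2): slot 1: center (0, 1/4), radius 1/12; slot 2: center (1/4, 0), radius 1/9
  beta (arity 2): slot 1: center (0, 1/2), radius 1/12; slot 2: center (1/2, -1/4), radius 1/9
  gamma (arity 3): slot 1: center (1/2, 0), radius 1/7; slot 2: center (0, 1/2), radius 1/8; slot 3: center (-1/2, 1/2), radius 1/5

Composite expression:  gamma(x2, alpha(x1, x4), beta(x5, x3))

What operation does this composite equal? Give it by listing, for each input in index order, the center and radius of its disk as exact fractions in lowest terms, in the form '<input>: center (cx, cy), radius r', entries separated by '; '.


x1: center (0, 17/32), radius 1/96; x2: center (1/2, 0), radius 1/7; x3: center (-2/5, 9/20), radius 1/45; x4: center (1/32, 1/2), radius 1/72; x5: center (-1/2, 3/5), radius 1/60

Only the slot chain above each x matters under gamma; compose those maps.
for x2, the 1-step affine chain lands on center (1/2, 0), radius 1/7
for x1, the 2-step affine chain lands on center (0, 17/32), radius 1/96
for x4, the 2-step affine chain lands on center (1/32, 1/2), radius 1/72
for x5, the 2-step affine chain lands on center (-1/2, 3/5), radius 1/60
for x3, the 2-step affine chain lands on center (-2/5, 9/20), radius 1/45


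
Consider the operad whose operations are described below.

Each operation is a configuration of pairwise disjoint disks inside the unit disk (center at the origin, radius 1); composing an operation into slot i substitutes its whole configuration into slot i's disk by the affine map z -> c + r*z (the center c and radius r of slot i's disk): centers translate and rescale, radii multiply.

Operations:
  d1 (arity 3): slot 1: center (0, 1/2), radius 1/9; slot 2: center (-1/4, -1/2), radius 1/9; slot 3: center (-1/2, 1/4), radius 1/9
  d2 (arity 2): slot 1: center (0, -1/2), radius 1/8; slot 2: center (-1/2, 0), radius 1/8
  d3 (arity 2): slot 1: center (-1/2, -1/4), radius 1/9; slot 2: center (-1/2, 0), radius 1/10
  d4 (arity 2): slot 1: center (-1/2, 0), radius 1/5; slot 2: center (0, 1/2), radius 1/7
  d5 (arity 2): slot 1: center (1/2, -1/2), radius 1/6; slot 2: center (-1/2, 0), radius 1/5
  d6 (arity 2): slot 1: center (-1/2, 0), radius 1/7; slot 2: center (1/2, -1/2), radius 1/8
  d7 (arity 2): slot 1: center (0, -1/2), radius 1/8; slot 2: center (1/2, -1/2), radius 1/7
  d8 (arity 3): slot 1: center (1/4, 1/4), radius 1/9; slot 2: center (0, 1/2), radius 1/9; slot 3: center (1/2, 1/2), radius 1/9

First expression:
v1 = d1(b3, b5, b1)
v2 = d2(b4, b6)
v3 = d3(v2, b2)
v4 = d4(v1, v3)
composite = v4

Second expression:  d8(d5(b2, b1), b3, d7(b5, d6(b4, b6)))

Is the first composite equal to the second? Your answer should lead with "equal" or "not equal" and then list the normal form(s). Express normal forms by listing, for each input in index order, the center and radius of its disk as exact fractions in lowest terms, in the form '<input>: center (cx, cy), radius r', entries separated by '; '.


not equal: they reduce to b1: center (-3/5, 1/20), radius 1/45; b2: center (-1/14, 1/2), radius 1/70; b3: center (-1/2, 1/10), radius 1/45; b4: center (-1/14, 115/252), radius 1/504; b5: center (-11/20, -1/10), radius 1/45; b6: center (-5/63, 13/28), radius 1/504 and b1: center (7/36, 1/4), radius 1/45; b2: center (11/36, 7/36), radius 1/54; b3: center (0, 1/2), radius 1/9; b4: center (23/42, 4/9), radius 1/441; b5: center (1/2, 4/9), radius 1/72; b6: center (71/126, 55/126), radius 1/504

The first expression reduces to b1: center (-3/5, 1/20), radius 1/45; b2: center (-1/14, 1/2), radius 1/70; b3: center (-1/2, 1/10), radius 1/45; b4: center (-1/14, 115/252), radius 1/504; b5: center (-11/20, -1/10), radius 1/45; b6: center (-5/63, 13/28), radius 1/504
The second expression reduces to b1: center (7/36, 1/4), radius 1/45; b2: center (11/36, 7/36), radius 1/54; b3: center (0, 1/2), radius 1/9; b4: center (23/42, 4/9), radius 1/441; b5: center (1/2, 4/9), radius 1/72; b6: center (71/126, 55/126), radius 1/504
Distinct normal forms: not equal.


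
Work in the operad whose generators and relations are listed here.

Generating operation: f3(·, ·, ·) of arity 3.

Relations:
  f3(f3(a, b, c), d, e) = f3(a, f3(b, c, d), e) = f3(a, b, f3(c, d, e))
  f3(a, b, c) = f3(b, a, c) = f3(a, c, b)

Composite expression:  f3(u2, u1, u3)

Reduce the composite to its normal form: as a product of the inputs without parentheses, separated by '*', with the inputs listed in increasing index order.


Both nesting and order wash out for f3; what remains is which u's occur.
f3(u2, u1, u3) collapses to u2 * u1 * u3
the factors in increasing index order: u1 * u2 * u3

u1 * u2 * u3


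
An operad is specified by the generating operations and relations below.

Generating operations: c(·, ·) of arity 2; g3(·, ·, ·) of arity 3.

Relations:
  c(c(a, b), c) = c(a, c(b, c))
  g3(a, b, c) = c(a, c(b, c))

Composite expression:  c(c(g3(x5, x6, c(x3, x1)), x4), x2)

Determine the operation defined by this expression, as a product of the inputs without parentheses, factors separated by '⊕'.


x5 ⊕ x6 ⊕ x3 ⊕ x1 ⊕ x4 ⊕ x2

The c-tree's shape is irrelevant; the x-reading-order decides.
c(x3, x1) spells out as x3 ⊕ x1
g3(x5, x6, c(x3, x1)) spells out as x5 ⊕ x6 ⊕ x3 ⊕ x1
c(g3(x5, x6, c(x3, x1)), x4) spells out as x5 ⊕ x6 ⊕ x3 ⊕ x1 ⊕ x4
c(c(g3(x5, x6, c(x3, x1)), x4), x2) spells out as x5 ⊕ x6 ⊕ x3 ⊕ x1 ⊕ x4 ⊕ x2


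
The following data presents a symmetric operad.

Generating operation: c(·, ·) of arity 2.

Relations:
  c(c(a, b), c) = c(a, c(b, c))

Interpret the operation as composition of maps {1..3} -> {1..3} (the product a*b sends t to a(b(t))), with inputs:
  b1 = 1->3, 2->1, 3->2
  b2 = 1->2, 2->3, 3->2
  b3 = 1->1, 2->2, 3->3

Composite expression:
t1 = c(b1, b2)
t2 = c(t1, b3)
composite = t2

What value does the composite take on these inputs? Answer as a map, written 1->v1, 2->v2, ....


1->1, 2->2, 3->1

c(b1, b2) = 1->1, 2->2, 3->1
c(c(b1, b2), b3) = 1->1, 2->2, 3->1


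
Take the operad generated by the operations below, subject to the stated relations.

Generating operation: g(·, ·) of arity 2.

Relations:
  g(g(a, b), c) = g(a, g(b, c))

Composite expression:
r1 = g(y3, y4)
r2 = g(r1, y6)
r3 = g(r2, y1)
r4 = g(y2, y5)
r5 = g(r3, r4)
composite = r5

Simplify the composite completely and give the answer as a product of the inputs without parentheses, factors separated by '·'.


y3 · y4 · y6 · y1 · y2 · y5

Key point: g is associative — brackets drop, the y-order remains.
g(y3, y4) spells out as y3 · y4
g(g(y3, y4), y6) spells out as y3 · y4 · y6
g(g(g(y3, y4), y6), y1) spells out as y3 · y4 · y6 · y1
g(y2, y5) spells out as y2 · y5
g(g(g(g(y3, y4), y6), y1), g(y2, y5)) spells out as y3 · y4 · y6 · y1 · y2 · y5


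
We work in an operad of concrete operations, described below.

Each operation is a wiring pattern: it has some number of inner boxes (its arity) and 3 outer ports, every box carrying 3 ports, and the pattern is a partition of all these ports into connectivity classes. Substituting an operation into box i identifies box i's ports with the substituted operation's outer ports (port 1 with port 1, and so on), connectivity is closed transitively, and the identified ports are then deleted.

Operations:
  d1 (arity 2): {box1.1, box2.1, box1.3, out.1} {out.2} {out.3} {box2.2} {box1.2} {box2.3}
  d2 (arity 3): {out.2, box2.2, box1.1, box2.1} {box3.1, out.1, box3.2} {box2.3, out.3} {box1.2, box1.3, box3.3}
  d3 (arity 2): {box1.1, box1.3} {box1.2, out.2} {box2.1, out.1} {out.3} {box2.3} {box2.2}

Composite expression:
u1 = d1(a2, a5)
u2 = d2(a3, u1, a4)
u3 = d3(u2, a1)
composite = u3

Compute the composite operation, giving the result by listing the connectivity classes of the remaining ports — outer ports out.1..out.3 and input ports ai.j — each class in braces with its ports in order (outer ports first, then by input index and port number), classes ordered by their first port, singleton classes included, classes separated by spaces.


Substituting into d3 glues patterns; closure does the rest.
d1 over (a2, a5) gives {out.1, a2.1, a2.3, a5.1} {out.2} {out.3} {a2.2} {a5.2} {a5.3}, out.j being that stage's outer ports
d2 over (a3, a2, a5, a4) gives {out.1, a4.1, a4.2} {out.2, a2.1, a2.3, a3.1, a5.1} {out.3} {a2.2} {a3.2, a3.3, a4.3} {a5.2} {a5.3}, out.j being that stage's outer ports
d3 over (a3, a2, a5, a4, a1) gives {out.1, a1.1} {out.2, a2.1, a2.3, a3.1, a5.1} {out.3} {a1.2} {a1.3} {a2.2} {a3.2, a3.3, a4.3} {a4.1, a4.2} {a5.2} {a5.3}, out.j being that stage's outer ports

{out.1, a1.1} {out.2, a2.1, a2.3, a3.1, a5.1} {out.3} {a1.2} {a1.3} {a2.2} {a3.2, a3.3, a4.3} {a4.1, a4.2} {a5.2} {a5.3}


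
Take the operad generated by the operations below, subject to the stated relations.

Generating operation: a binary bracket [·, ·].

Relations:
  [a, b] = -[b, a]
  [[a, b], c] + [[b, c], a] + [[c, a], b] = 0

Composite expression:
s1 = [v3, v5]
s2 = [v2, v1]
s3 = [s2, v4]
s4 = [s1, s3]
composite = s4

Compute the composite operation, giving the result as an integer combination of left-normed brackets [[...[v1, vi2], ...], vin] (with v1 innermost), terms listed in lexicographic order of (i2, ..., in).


Expand each bracket as ab - ba; the v1-initial words give the coefficients.
Composite bracket: [[v3, v5], [[v2, v1], v4]]
Under [a, b] = ab - ba we get 16 signed associative words (2^4 = 16).
Collect the words opening with v1:
  v1v2v4v3v5 (sign +1) contributes +[[[[v1, v2], v4], v3], v5]
  v1v2v4v5v3 (sign -1) contributes -[[[[v1, v2], v4], v5], v3]

[[[[v1, v2], v4], v3], v5] - [[[[v1, v2], v4], v5], v3]


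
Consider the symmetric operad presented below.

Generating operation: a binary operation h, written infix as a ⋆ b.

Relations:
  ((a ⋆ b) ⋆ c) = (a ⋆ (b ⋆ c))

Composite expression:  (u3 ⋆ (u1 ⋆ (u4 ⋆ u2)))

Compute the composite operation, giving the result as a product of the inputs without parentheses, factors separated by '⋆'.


Associativity of h dissolves the nesting; only the u-input order survives.
(u4 ⋆ u2) unparenthesizes to u4 ⋆ u2
(u1 ⋆ (u4 ⋆ u2)) unparenthesizes to u1 ⋆ u4 ⋆ u2
(u3 ⋆ (u1 ⋆ (u4 ⋆ u2))) unparenthesizes to u3 ⋆ u1 ⋆ u4 ⋆ u2

u3 ⋆ u1 ⋆ u4 ⋆ u2


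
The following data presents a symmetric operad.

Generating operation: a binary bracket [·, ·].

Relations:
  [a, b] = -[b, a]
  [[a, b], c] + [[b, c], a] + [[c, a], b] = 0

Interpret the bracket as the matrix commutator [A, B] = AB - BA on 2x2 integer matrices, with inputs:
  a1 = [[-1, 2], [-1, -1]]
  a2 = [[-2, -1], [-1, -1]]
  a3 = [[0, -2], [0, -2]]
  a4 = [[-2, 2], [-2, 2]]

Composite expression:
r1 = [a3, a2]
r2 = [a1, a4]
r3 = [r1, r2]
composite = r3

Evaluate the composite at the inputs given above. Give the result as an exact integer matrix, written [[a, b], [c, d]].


[[-32, 16], [-24, 32]]

[a3, a2] = [[2, -4], [2, -2]]
[a1, a4] = [[-2, 8], [4, 2]]
[[a3, a2], [a1, a4]] = [[-32, 16], [-24, 32]]


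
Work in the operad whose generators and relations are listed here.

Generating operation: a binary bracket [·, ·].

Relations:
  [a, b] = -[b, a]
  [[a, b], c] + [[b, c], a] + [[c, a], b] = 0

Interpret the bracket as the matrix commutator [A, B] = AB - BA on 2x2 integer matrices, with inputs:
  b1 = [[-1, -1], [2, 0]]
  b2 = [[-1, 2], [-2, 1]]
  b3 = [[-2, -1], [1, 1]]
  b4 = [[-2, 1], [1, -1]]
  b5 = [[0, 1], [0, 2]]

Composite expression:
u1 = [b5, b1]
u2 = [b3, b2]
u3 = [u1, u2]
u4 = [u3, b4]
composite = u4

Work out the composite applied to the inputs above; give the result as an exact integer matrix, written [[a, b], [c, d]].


[[-64, -16], [-48, 64]]

[b5, b1] = [[2, 3], [4, -2]]
[b3, b2] = [[0, -8], [-8, 0]]
[[b5, b1], [b3, b2]] = [[8, -32], [32, -8]]
[[[b5, b1], [b3, b2]], b4] = [[-64, -16], [-48, 64]]


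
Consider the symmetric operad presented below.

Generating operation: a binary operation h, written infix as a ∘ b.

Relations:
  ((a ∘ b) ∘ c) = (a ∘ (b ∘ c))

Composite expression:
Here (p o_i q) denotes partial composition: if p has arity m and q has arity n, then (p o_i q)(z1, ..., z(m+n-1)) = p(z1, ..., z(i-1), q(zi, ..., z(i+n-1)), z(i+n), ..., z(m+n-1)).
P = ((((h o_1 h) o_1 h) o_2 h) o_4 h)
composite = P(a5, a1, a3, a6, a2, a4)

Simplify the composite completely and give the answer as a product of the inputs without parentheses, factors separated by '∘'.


a5 ∘ a1 ∘ a3 ∘ a6 ∘ a2 ∘ a4

All parenthesizations of h agree; list the a-inputs left to right.
(a1 ∘ a3) unparenthesizes to a1 ∘ a3
(a5 ∘ (a1 ∘ a3)) unparenthesizes to a5 ∘ a1 ∘ a3
(a6 ∘ a2) unparenthesizes to a6 ∘ a2
((a5 ∘ (a1 ∘ a3)) ∘ (a6 ∘ a2)) unparenthesizes to a5 ∘ a1 ∘ a3 ∘ a6 ∘ a2
(((a5 ∘ (a1 ∘ a3)) ∘ (a6 ∘ a2)) ∘ a4) unparenthesizes to a5 ∘ a1 ∘ a3 ∘ a6 ∘ a2 ∘ a4


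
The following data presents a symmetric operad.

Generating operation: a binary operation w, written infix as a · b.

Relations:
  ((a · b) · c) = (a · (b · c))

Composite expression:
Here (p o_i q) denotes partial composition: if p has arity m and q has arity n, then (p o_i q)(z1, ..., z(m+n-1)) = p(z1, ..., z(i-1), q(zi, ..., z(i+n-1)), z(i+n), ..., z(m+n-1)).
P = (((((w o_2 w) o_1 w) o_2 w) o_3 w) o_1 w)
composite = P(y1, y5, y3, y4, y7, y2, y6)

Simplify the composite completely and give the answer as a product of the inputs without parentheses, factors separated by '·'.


y1 · y5 · y3 · y4 · y7 · y2 · y6

The w-tree's shape is irrelevant; the y-reading-order decides.
(y1 · y5) linearizes to y1 · y5
(y4 · y7) linearizes to y4 · y7
(y3 · (y4 · y7)) linearizes to y3 · y4 · y7
((y1 · y5) · (y3 · (y4 · y7))) linearizes to y1 · y5 · y3 · y4 · y7
(y2 · y6) linearizes to y2 · y6
(((y1 · y5) · (y3 · (y4 · y7))) · (y2 · y6)) linearizes to y1 · y5 · y3 · y4 · y7 · y2 · y6


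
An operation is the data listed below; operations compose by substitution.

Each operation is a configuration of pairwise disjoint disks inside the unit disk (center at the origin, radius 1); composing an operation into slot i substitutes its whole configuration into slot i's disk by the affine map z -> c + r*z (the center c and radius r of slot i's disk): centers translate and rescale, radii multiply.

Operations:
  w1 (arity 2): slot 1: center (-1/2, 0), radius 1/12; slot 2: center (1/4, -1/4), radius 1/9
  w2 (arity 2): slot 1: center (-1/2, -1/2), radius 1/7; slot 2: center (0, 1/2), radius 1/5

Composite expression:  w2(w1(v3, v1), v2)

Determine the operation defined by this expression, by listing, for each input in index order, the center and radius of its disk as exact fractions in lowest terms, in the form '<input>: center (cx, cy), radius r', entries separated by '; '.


v1: center (-13/28, -15/28), radius 1/63; v2: center (0, 1/2), radius 1/5; v3: center (-4/7, -1/2), radius 1/84

Each v-disk chains the slot maps above it in w2; radii multiply.
v3 passes through 2 substitutions, ending at center (-4/7, -1/2), radius 1/84
v1 passes through 2 substitutions, ending at center (-13/28, -15/28), radius 1/63
v2 passes through 1 substitution, ending at center (0, 1/2), radius 1/5


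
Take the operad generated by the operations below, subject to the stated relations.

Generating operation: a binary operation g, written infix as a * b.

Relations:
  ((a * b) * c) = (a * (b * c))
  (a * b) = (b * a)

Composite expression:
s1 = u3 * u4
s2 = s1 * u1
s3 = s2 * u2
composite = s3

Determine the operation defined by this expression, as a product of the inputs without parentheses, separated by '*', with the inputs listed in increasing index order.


With g associative and commutative, the u-input set is all that matters.
(u3 * u4) collapses to u3 * u4
((u3 * u4) * u1) collapses to u3 * u4 * u1
(((u3 * u4) * u1) * u2) collapses to u3 * u4 * u1 * u2
the factors in increasing index order: u1 * u2 * u3 * u4

u1 * u2 * u3 * u4


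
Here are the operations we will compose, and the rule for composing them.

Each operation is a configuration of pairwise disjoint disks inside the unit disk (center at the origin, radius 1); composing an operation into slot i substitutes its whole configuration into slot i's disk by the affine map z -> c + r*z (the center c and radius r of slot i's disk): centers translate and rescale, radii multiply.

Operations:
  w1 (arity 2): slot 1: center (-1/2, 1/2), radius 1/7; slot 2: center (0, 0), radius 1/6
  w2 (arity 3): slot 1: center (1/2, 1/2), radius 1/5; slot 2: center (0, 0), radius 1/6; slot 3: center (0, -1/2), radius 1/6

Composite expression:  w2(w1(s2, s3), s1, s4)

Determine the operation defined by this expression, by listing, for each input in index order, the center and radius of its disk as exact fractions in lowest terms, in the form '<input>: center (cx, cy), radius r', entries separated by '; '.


s1: center (0, 0), radius 1/6; s2: center (2/5, 3/5), radius 1/35; s3: center (1/2, 1/2), radius 1/30; s4: center (0, -1/2), radius 1/6

Nesting under w2 composes maps z -> c + r*z down each s-path.
s2 passes through 2 substitutions, ending at center (2/5, 3/5), radius 1/35
s3 passes through 2 substitutions, ending at center (1/2, 1/2), radius 1/30
s1 passes through 1 substitution, ending at center (0, 0), radius 1/6
s4 passes through 1 substitution, ending at center (0, -1/2), radius 1/6


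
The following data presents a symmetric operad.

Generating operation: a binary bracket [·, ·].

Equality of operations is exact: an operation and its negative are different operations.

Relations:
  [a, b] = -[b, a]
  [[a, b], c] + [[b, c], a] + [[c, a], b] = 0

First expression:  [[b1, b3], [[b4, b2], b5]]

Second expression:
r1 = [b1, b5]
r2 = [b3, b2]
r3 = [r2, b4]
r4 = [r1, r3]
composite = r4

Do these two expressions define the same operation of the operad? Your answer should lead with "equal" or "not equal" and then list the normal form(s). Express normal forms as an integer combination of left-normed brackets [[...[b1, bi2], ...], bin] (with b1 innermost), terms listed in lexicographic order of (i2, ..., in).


not equal; the first gives -[[[[b1, b3], b2], b4], b5] + [[[[b1, b3], b4], b2], b5] + [[[[b1, b3], b5], b2], b4] - [[[[b1, b3], b5], b4], b2] and the second -[[[[b1, b5], b2], b3], b4] + [[[[b1, b5], b3], b2], b4] + [[[[b1, b5], b4], b2], b3] - [[[[b1, b5], b4], b3], b2]

The first expression reduces to -[[[[b1, b3], b2], b4], b5] + [[[[b1, b3], b4], b2], b5] + [[[[b1, b3], b5], b2], b4] - [[[[b1, b3], b5], b4], b2]
The second expression reduces to -[[[[b1, b5], b2], b3], b4] + [[[[b1, b5], b3], b2], b4] + [[[[b1, b5], b4], b2], b3] - [[[[b1, b5], b4], b3], b2]
Different reductions; not equal.


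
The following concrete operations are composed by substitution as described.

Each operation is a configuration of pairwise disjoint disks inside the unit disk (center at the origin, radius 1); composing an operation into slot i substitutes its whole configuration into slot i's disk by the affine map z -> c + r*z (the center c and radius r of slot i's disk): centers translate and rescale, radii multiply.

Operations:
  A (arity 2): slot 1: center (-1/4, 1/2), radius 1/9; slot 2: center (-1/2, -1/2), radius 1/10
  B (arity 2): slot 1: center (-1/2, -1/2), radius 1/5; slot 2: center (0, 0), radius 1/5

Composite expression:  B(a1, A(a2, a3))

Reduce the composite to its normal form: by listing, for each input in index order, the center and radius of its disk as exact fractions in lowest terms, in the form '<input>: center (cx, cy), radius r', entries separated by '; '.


a1: center (-1/2, -1/2), radius 1/5; a2: center (-1/20, 1/10), radius 1/45; a3: center (-1/10, -1/10), radius 1/50

Nesting under B composes maps z -> c + r*z down each a-path.
input a1: applying the 1 nested substitution gives center (-1/2, -1/2), radius 1/5
input a2: applying the 2 nested substitutions gives center (-1/20, 1/10), radius 1/45
input a3: applying the 2 nested substitutions gives center (-1/10, -1/10), radius 1/50


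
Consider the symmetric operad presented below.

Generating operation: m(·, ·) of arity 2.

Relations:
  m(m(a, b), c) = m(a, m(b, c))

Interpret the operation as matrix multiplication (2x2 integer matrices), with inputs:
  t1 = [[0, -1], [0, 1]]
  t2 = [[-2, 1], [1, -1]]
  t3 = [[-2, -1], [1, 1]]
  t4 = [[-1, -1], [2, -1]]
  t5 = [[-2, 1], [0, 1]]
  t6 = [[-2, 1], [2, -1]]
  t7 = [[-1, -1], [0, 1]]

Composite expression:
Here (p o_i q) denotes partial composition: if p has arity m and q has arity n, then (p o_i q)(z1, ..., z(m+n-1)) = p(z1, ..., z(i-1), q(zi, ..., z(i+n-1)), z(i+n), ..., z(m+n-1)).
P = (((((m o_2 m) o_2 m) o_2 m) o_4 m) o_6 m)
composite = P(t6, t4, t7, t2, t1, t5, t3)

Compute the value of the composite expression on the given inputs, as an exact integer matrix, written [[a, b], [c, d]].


[[-6, -6], [6, 6]]

m(t4, t7) = [[1, 0], [-2, -3]]
m(t2, t1) = [[0, 3], [0, -2]]
m(m(t4, t7), m(t2, t1)) = [[0, 3], [0, 0]]
m(t5, t3) = [[5, 3], [1, 1]]
m(m(m(t4, t7), m(t2, t1)), m(t5, t3)) = [[3, 3], [0, 0]]
m(t6, m(m(m(t4, t7), m(t2, t1)), m(t5, t3))) = [[-6, -6], [6, 6]]


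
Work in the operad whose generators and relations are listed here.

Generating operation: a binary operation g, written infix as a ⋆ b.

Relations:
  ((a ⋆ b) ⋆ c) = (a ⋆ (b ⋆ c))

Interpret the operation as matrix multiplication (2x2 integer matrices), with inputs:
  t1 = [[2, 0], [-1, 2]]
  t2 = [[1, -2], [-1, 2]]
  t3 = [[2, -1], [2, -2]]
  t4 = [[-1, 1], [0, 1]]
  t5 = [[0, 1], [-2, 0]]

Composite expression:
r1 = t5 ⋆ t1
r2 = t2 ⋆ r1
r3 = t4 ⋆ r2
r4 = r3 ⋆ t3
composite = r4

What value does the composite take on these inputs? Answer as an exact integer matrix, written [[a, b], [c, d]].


(t5 ⋆ t1) = [[-1, 2], [-4, 0]]
(t2 ⋆ (t5 ⋆ t1)) = [[7, 2], [-7, -2]]
(t4 ⋆ (t2 ⋆ (t5 ⋆ t1))) = [[-14, -4], [-7, -2]]
((t4 ⋆ (t2 ⋆ (t5 ⋆ t1))) ⋆ t3) = [[-36, 22], [-18, 11]]

[[-36, 22], [-18, 11]]


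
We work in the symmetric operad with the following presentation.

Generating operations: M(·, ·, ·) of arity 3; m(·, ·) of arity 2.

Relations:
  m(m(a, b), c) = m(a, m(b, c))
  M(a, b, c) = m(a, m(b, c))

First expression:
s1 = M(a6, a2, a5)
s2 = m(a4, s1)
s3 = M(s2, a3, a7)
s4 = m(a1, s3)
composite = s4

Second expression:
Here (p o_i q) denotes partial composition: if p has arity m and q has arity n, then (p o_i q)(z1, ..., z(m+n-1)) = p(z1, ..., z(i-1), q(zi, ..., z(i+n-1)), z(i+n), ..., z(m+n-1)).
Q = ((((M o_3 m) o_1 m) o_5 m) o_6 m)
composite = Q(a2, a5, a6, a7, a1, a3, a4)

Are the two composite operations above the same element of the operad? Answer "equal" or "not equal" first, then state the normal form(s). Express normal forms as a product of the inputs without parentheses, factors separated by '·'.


Reducing the first expression gives a1 · a4 · a6 · a2 · a5 · a3 · a7
Reducing the second expression gives a2 · a5 · a6 · a7 · a1 · a3 · a4
Distinct normal forms: not equal.

not equal — first a1 · a4 · a6 · a2 · a5 · a3 · a7, second a2 · a5 · a6 · a7 · a1 · a3 · a4


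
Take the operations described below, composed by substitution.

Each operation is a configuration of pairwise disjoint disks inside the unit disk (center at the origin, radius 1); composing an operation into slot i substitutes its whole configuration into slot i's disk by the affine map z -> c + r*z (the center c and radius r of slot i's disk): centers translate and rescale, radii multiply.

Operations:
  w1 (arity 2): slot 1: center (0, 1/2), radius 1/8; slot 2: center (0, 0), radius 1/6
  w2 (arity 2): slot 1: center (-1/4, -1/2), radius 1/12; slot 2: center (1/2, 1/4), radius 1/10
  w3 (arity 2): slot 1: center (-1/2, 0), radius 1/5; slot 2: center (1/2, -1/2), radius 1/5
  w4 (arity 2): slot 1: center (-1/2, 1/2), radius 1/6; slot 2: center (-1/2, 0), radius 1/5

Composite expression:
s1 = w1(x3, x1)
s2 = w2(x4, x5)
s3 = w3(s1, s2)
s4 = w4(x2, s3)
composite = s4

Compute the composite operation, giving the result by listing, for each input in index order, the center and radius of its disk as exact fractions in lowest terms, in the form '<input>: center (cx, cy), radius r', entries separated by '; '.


Only the slot chain above each x matters under w4; compose those maps.
x2 passes through 1 substitution, ending at center (-1/2, 1/2), radius 1/6
x3 passes through 3 substitutions, ending at center (-3/5, 1/50), radius 1/200
x1 passes through 3 substitutions, ending at center (-3/5, 0), radius 1/150
x4 passes through 3 substitutions, ending at center (-41/100, -3/25), radius 1/300
x5 passes through 3 substitutions, ending at center (-19/50, -9/100), radius 1/250

x1: center (-3/5, 0), radius 1/150; x2: center (-1/2, 1/2), radius 1/6; x3: center (-3/5, 1/50), radius 1/200; x4: center (-41/100, -3/25), radius 1/300; x5: center (-19/50, -9/100), radius 1/250


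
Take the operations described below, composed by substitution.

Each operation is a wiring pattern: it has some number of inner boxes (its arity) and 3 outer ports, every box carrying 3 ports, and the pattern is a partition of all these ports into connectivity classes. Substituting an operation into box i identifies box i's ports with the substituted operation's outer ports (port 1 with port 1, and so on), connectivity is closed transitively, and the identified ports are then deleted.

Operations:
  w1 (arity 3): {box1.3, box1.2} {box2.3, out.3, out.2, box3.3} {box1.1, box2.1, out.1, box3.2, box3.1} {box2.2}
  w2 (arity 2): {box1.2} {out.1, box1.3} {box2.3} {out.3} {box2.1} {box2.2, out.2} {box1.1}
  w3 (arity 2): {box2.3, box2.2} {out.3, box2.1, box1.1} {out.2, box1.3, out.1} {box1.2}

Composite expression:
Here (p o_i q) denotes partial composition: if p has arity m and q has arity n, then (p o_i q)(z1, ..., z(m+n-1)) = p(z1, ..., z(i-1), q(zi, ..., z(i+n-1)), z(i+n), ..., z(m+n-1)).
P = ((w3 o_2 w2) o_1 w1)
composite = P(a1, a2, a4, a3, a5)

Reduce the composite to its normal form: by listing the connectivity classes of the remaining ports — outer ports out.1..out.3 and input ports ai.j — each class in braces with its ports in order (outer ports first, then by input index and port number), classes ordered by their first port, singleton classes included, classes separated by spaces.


{out.1, out.2, a2.3, a4.3} {out.3, a1.1, a2.1, a3.3, a4.1, a4.2} {a1.2, a1.3} {a2.2} {a3.1} {a3.2} {a5.1} {a5.2} {a5.3}

Treat the ports identified at w3 as solder joints: merge, then drop.
w1 over (a1, a2, a4) gives {out.1, a1.1, a2.1, a4.1, a4.2} {out.2, out.3, a2.3, a4.3} {a1.2, a1.3} {a2.2}, out.j being that stage's outer ports
w2 over (a3, a5) gives {out.1, a3.3} {out.2, a5.2} {out.3} {a3.1} {a3.2} {a5.1} {a5.3}, out.j being that stage's outer ports
w3 over (a1, a2, a4, a3, a5) gives {out.1, out.2, a2.3, a4.3} {out.3, a1.1, a2.1, a3.3, a4.1, a4.2} {a1.2, a1.3} {a2.2} {a3.1} {a3.2} {a5.1} {a5.2} {a5.3}, out.j being that stage's outer ports


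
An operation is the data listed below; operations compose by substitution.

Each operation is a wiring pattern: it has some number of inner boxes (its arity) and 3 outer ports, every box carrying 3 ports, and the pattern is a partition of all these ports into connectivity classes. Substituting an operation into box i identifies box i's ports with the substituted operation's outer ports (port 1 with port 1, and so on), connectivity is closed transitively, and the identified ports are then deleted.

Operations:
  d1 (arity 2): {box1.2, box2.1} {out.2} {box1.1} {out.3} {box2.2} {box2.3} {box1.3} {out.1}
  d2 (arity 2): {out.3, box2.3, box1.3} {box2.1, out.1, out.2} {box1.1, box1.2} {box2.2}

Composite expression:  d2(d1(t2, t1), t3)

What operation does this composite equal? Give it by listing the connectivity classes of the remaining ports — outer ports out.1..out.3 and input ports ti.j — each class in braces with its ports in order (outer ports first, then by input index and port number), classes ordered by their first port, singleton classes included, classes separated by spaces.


{out.1, out.2, t3.1} {out.3, t3.3} {t1.1, t2.2} {t1.2} {t1.3} {t2.1} {t2.3} {t3.2}

Connectivity passes through glued d2-boundaries; trace each wire chain.
after d1, the pattern on (t2, t1) reads {out.1} {out.2} {out.3} {t1.1, t2.2} {t1.2} {t1.3} {t2.1} {t2.3} (out.j = its outer ports)
after d2, the pattern on (t2, t1, t3) reads {out.1, out.2, t3.1} {out.3, t3.3} {t1.1, t2.2} {t1.2} {t1.3} {t2.1} {t2.3} {t3.2} (out.j = its outer ports)


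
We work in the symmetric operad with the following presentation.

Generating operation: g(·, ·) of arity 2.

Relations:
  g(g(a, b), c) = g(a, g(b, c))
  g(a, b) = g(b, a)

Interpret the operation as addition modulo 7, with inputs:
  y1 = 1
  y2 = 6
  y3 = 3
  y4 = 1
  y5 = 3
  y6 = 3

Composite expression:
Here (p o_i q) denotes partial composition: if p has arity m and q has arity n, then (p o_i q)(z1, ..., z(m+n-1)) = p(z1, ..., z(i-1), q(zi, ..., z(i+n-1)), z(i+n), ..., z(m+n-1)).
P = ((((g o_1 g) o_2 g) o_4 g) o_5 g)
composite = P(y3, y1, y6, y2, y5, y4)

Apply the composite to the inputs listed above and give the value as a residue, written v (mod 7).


3 (mod 7)

g(y1, y6) = 4
g(y3, g(y1, y6)) = 0
g(y5, y4) = 4
g(y2, g(y5, y4)) = 3
g(g(y3, g(y1, y6)), g(y2, g(y5, y4))) = 3


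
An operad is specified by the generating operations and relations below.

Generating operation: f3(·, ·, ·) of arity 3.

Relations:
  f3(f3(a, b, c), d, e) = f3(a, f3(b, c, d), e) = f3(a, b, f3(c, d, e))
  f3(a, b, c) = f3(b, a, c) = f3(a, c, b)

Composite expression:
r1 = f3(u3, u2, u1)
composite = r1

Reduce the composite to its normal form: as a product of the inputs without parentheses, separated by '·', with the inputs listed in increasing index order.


u1 · u2 · u3

Any arrangement under f3 is one operation, so sort the u-inputs.
f3(u3, u2, u1) spells out as u3 · u2 · u1
reordering the factors by index: u1 · u2 · u3


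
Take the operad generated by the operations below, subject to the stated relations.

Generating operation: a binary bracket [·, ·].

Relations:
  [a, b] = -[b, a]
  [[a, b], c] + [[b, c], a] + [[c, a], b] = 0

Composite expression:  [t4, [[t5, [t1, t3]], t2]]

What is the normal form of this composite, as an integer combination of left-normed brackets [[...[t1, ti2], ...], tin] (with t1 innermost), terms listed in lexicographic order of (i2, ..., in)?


[[[[t1, t3], t5], t2], t4]

Antisymmetry and Jacobi reduce to t1-anchored left-normed brackets.
Composite bracket: [t4, [[t5, [t1, t3]], t2]]
Each bracket splits as ab - ba, giving 16 signed words (2^4 = 16).
Collect the words opening with t1:
  sign of t1t3t5t2t4 is +1, so it contributes +[[[[t1, t3], t5], t2], t4]


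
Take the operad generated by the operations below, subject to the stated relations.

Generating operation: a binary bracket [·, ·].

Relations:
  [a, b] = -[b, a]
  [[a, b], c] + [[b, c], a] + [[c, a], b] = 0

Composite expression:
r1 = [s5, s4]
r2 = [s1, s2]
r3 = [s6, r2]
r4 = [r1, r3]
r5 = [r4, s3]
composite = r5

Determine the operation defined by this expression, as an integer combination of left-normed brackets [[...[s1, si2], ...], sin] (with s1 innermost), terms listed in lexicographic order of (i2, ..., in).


-[[[[[s1, s2], s6], s4], s5], s3] + [[[[[s1, s2], s6], s5], s4], s3]

Left-normed coefficients sit on the s1-initial expansion words.
Composite bracket: [[[s5, s4], [s6, [s1, s2]]], s3]
Under [a, b] = ab - ba we get 32 signed associative words (2^5 = 32).
Only words starting with s1 matter:
  s1s2s6s4s5s3 appears with sign -1, giving the term -[[[[[s1, s2], s6], s4], s5], s3]
  s1s2s6s5s4s3 appears with sign +1, giving the term +[[[[[s1, s2], s6], s5], s4], s3]


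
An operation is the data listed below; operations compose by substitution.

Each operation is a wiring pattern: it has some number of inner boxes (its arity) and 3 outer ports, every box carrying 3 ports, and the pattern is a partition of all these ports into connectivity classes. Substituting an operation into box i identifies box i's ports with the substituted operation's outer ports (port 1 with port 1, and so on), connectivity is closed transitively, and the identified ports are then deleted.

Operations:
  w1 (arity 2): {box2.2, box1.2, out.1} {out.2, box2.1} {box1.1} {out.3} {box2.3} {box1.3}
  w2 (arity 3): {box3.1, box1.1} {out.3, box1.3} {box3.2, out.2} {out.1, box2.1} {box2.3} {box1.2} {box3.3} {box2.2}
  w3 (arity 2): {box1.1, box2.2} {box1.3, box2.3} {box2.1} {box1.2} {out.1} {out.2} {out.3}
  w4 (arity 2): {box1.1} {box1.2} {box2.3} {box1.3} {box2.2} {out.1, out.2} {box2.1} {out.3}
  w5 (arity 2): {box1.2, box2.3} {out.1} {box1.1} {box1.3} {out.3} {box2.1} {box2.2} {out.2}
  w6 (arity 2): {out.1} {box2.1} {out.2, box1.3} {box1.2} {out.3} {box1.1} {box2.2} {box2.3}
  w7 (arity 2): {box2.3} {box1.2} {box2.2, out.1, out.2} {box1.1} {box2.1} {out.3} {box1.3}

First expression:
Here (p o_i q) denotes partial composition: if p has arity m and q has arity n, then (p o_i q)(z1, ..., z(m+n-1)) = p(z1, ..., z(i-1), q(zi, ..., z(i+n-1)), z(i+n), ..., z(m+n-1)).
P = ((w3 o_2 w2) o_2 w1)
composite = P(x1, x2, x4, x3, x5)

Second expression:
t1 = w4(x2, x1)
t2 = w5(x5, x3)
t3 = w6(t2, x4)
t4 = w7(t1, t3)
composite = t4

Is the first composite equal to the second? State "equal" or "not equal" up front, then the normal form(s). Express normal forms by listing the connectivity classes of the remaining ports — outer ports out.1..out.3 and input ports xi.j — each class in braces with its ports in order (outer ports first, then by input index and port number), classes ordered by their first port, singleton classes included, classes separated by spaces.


not equal; first: {out.1} {out.2} {out.3} {x1.1, x5.2} {x1.2} {x1.3} {x2.1} {x2.2, x4.2, x5.1} {x2.3} {x3.1} {x3.2} {x3.3} {x4.1} {x4.3} {x5.3}; second: {out.1, out.2} {out.3} {x1.1} {x1.2} {x1.3} {x2.1} {x2.2} {x2.3} {x3.1} {x3.2} {x3.3, x5.2} {x4.1} {x4.2} {x4.3} {x5.1} {x5.3}

Normal form of the first expression: {out.1} {out.2} {out.3} {x1.1, x5.2} {x1.2} {x1.3} {x2.1} {x2.2, x4.2, x5.1} {x2.3} {x3.1} {x3.2} {x3.3} {x4.1} {x4.3} {x5.3}
Normal form of the second expression: {out.1, out.2} {out.3} {x1.1} {x1.2} {x1.3} {x2.1} {x2.2} {x2.3} {x3.1} {x3.2} {x3.3, x5.2} {x4.1} {x4.2} {x4.3} {x5.1} {x5.3}
The forms do not match — not equal.


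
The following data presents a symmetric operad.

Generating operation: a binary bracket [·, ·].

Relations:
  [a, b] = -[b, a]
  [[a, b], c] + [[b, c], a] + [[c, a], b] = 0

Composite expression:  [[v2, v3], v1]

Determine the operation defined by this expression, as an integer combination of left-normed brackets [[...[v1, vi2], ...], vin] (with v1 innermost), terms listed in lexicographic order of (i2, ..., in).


-[[v1, v2], v3] + [[v1, v3], v2]


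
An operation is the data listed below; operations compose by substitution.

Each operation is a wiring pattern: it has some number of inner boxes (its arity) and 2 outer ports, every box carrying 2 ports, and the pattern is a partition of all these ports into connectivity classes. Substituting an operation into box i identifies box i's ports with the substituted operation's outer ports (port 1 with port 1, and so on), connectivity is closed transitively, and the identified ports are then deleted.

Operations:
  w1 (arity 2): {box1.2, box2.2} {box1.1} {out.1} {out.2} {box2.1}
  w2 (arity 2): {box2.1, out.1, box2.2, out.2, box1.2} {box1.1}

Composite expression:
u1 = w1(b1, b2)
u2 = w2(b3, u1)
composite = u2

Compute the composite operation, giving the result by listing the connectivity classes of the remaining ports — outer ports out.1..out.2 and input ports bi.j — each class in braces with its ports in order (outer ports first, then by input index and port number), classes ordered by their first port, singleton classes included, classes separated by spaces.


Substituting into w2 glues patterns; closure does the rest.
stage w1: inputs (b1, b2), connectivity {out.1} {out.2} {b1.1} {b1.2, b2.2} {b2.1}, out.j its boundary
stage w2: inputs (b3, b1, b2), connectivity {out.1, out.2, b3.2} {b1.1} {b1.2, b2.2} {b2.1} {b3.1}, out.j its boundary

{out.1, out.2, b3.2} {b1.1} {b1.2, b2.2} {b2.1} {b3.1}


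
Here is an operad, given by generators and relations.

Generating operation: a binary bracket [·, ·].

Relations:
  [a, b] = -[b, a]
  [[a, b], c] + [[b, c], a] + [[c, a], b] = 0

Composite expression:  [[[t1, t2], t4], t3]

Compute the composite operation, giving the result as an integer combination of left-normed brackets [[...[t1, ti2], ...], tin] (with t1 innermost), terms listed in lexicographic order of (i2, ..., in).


[[[t1, t2], t4], t3]

A multilinear Lie element is pinned by t1-initial words (t1 innermost).
Composite bracket: [[[t1, t2], t4], t3]
Each bracket splits as ab - ba, giving 8 signed words (2^3 = 8).
The t1-initial words carry the normal form:
  the word t1t2t4t3 carries sign +1 and contributes +[[[t1, t2], t4], t3]


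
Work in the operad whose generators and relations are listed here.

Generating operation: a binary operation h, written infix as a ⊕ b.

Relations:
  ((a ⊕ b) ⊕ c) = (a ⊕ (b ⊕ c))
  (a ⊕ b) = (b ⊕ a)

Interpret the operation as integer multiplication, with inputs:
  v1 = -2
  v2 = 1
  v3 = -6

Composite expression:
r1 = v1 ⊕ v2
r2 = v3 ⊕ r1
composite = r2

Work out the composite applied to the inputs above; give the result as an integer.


(v1 ⊕ v2) = -2
(v3 ⊕ (v1 ⊕ v2)) = 12

12


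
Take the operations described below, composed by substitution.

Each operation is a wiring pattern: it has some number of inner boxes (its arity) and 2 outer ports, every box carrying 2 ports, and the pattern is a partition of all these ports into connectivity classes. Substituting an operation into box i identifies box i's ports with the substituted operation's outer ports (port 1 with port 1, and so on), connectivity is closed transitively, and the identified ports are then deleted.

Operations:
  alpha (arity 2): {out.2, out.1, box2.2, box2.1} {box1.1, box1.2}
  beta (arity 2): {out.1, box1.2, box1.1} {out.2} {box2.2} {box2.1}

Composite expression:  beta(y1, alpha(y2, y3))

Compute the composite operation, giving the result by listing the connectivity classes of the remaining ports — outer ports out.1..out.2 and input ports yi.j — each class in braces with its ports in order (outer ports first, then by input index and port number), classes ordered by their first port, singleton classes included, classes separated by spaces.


{out.1, y1.1, y1.2} {out.2} {y2.1, y2.2} {y3.1, y3.2}

Two ports join when wires chain via beta-identified ports.
stage alpha: inputs (y2, y3), connectivity {out.1, out.2, y3.1, y3.2} {y2.1, y2.2}, out.j its boundary
stage beta: inputs (y1, y2, y3), connectivity {out.1, y1.1, y1.2} {out.2} {y2.1, y2.2} {y3.1, y3.2}, out.j its boundary


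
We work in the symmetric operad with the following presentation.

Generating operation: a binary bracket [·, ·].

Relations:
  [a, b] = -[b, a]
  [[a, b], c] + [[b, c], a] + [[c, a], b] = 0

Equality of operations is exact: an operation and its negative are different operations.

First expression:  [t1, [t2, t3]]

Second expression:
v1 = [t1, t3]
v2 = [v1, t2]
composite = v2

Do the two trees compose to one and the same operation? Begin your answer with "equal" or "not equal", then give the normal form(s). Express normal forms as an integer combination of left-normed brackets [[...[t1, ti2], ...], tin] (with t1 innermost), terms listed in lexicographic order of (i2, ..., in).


Normal form of the first expression: [[t1, t2], t3] - [[t1, t3], t2]
Normal form of the second expression: [[t1, t3], t2]
Distinct normal forms: not equal.

not equal — first [[t1, t2], t3] - [[t1, t3], t2], second [[t1, t3], t2]
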